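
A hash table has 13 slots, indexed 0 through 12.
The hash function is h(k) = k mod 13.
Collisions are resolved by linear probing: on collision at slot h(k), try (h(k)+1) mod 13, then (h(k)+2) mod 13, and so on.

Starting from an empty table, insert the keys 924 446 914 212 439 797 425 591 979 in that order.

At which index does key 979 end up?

11

Insert 924: h=1, slot 1 empty -> index 1.
Insert 446: h=4, slot 4 empty -> index 4.
Insert 914: h=4, slot 4 occupied -> index 5.
Insert 212: h=4, slots 4,5 occupied -> index 6.
Insert 439: h=10, slot 10 empty -> index 10.
Insert 797: h=4, slots 4,5,6 occupied -> index 7.
Insert 425: h=9, slot 9 empty -> index 9.
Insert 591: h=6, slots 6,7 occupied -> index 8.
Insert 979: h=4, slots 4,5,6,7,8,9,10 occupied -> index 11.
Table: [_, 924, _, _, 446, 914, 212, 797, 591, 425, 439, 979, _]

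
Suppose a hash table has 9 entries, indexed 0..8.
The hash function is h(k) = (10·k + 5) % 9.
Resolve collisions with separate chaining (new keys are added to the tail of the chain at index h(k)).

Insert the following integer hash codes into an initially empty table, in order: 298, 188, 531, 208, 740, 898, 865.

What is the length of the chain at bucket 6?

3

298 -> bucket 6
188 -> bucket 4
531 -> bucket 5
208 -> bucket 6 (collision)
740 -> bucket 7
898 -> bucket 3
865 -> bucket 6 (collision)
Final buckets:
0: .
1: .
2: .
3: 898
4: 188
5: 531
6: 298 -> 208 -> 865
7: 740
8: .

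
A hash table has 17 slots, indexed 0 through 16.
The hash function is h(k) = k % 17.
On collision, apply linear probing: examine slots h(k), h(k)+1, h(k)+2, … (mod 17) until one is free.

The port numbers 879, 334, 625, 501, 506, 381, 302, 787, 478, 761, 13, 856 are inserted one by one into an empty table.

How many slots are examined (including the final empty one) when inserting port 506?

2

879 hashes to 12; slot 12 is free → place at 12.
334 hashes to 11; slot 11 is free → place at 11.
625 hashes to 13; slot 13 is free → place at 13.
501 hashes to 8; slot 8 is free → place at 8.
506 hashes to 13; 13 taken → place at 14.
381 hashes to 7; slot 7 is free → place at 7.
302 hashes to 13; 13,14 taken → place at 15.
787 hashes to 5; slot 5 is free → place at 5.
478 hashes to 2; slot 2 is free → place at 2.
761 hashes to 13; 13,14,15 taken → place at 16.
13 hashes to 13; 13,14,15,16 taken → place at 0.
856 hashes to 6; slot 6 is free → place at 6.
Table: [13, ∅, 478, ∅, ∅, 787, 856, 381, 501, ∅, ∅, 334, 879, 625, 506, 302, 761]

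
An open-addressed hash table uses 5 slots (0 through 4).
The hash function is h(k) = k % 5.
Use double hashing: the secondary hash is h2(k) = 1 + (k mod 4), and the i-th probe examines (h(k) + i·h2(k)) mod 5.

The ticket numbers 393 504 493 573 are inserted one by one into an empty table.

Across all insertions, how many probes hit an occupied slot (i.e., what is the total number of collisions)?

3

Insert 393: h=3, slot 3 empty => index 3.
Insert 504: h=4, slot 4 empty => index 4.
Insert 493: h=3, h2=2, slot 3 occupied => index 0.
Insert 573: h=3, h2=2, slots 3,0 occupied => index 2.
Table: [493, —, 573, 393, 504]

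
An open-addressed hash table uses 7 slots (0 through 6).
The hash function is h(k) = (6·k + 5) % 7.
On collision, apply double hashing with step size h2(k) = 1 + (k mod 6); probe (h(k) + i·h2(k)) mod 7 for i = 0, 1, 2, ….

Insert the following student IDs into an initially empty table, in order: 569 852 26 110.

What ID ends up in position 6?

26

569: h=3 -> slot 3
852: h=0 -> slot 0
26: h=0, h2=3, probe 0,3,6 -> slot 6
110: h=0, h2=3, probe 0,3,6,2 -> slot 2
Table: [852, _, 110, 569, _, _, 26]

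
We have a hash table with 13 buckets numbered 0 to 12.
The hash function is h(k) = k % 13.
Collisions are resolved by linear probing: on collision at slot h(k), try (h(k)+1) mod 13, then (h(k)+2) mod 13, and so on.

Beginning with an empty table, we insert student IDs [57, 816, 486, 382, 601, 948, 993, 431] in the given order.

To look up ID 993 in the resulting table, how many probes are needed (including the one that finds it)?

4

Insert 57: h=5, slot 5 empty => index 5.
Insert 816: h=10, slot 10 empty => index 10.
Insert 486: h=5, slot 5 occupied => index 6.
Insert 382: h=5, slots 5,6 occupied => index 7.
Insert 601: h=3, slot 3 empty => index 3.
Insert 948: h=12, slot 12 empty => index 12.
Insert 993: h=5, slots 5,6,7 occupied => index 8.
Insert 431: h=2, slot 2 empty => index 2.
Table: [_, _, 431, 601, _, 57, 486, 382, 993, _, 816, _, 948]
Lookup 993: h=5, probe 5,6,7,8 → found at 8.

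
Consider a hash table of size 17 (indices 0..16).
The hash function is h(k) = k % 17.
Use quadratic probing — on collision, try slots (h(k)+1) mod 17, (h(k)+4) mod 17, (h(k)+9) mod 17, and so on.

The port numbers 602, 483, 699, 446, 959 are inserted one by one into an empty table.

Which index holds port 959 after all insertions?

11

602 hashes to 7; slot 7 is free -> place at 7.
483 hashes to 7; 7 taken -> place at 8.
699 hashes to 2; slot 2 is free -> place at 2.
446 hashes to 4; slot 4 is free -> place at 4.
959 hashes to 7; 7,8 taken -> place at 11.
Table: [-, -, 699, -, 446, -, -, 602, 483, -, -, 959, -, -, -, -, -]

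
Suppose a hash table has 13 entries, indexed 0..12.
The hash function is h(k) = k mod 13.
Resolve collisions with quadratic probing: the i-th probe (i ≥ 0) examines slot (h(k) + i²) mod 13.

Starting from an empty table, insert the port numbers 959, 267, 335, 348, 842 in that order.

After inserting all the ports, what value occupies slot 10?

959

Insert 959: h=10, slot 10 empty -> index 10.
Insert 267: h=7, slot 7 empty -> index 7.
Insert 335: h=10, slot 10 occupied -> index 11.
Insert 348: h=10, slots 10,11 occupied -> index 1.
Insert 842: h=10, slots 10,11,1 occupied -> index 6.
Table: [—, 348, —, —, —, —, 842, 267, —, —, 959, 335, —]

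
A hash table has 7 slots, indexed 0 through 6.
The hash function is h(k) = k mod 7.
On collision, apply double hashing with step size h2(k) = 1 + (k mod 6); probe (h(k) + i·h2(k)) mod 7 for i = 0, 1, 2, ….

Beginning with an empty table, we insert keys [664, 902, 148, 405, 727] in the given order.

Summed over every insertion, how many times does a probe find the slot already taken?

5

Insert 664: h=6, slot 6 empty -> index 6.
Insert 902: h=6, h2=3, slot 6 occupied -> index 2.
Insert 148: h=1, slot 1 empty -> index 1.
Insert 405: h=6, h2=4, slot 6 occupied -> index 3.
Insert 727: h=6, h2=2, slots 6,1,3 occupied -> index 5.
Table: [-, 148, 902, 405, -, 727, 664]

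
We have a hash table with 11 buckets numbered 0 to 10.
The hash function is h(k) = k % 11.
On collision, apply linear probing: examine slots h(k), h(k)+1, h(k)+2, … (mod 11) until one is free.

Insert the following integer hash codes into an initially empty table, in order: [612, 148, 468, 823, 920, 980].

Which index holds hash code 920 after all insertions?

612 hashes to 7; slot 7 is free => place at 7.
148 hashes to 5; slot 5 is free => place at 5.
468 hashes to 6; slot 6 is free => place at 6.
823 hashes to 9; slot 9 is free => place at 9.
920 hashes to 7; 7 taken => place at 8.
980 hashes to 1; slot 1 is free => place at 1.
Table: [—, 980, —, —, —, 148, 468, 612, 920, 823, —]

8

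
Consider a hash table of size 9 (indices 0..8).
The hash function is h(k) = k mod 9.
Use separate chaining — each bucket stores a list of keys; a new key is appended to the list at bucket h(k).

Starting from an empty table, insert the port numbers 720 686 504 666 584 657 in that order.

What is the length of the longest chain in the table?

Insert 720: h=0, bucket 0 empty → new chain.
Insert 686: h=2, bucket 2 empty → new chain.
Insert 504: h=0, bucket 0 nonempty → append to chain.
Insert 666: h=0, bucket 0 nonempty → append to chain.
Insert 584: h=8, bucket 8 empty → new chain.
Insert 657: h=0, bucket 0 nonempty → append to chain.
Final buckets:
0: 720 -> 504 -> 666 -> 657
1: -
2: 686
3: -
4: -
5: -
6: -
7: -
8: 584

4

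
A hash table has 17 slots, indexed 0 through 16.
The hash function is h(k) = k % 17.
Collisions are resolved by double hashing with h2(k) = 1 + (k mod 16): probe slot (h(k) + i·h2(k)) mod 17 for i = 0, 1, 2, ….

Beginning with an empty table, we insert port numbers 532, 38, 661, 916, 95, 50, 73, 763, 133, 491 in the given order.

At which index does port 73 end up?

532 hashes to 5; slot 5 is free -> place at 5.
38 hashes to 4; slot 4 is free -> place at 4.
661 hashes to 15; slot 15 is free -> place at 15.
916 hashes to 15, h2=5; 15 taken -> place at 3.
95 hashes to 10; slot 10 is free -> place at 10.
50 hashes to 16; slot 16 is free -> place at 16.
73 hashes to 5, h2=10; 5,15 taken -> place at 8.
763 hashes to 15, h2=12; 15,10,5 taken -> place at 0.
133 hashes to 14; slot 14 is free -> place at 14.
491 hashes to 15, h2=12; 15,10,5,0 taken -> place at 12.
Table: [763, ∅, ∅, 916, 38, 532, ∅, ∅, 73, ∅, 95, ∅, 491, ∅, 133, 661, 50]

8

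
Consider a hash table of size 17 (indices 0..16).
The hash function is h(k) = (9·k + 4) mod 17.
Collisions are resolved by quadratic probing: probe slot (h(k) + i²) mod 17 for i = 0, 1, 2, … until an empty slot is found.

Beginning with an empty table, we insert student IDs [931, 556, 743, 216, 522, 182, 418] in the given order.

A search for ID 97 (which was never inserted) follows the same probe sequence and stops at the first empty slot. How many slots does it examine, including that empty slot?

931 hashes to 2; slot 2 is free → place at 2.
556 hashes to 10; slot 10 is free → place at 10.
743 hashes to 10; 10 taken → place at 11.
216 hashes to 10; 10,11 taken → place at 14.
522 hashes to 10; 10,11,14,2 taken → place at 9.
182 hashes to 10; 10,11,14,2,9 taken → place at 1.
418 hashes to 9; 9,10 taken → place at 13.
Table: [—, 182, 931, —, —, —, —, —, —, 522, 556, 743, —, 418, 216, —, —]
Lookup 97: h=10, probe 10,11,14,2,9,1,12 → slot 12 empty, not found.

7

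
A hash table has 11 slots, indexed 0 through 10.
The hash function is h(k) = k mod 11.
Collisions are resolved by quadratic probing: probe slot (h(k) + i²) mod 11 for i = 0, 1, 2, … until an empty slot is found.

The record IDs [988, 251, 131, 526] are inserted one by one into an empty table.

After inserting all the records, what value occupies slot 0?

131

Insert 988: h=9, slot 9 empty => index 9.
Insert 251: h=9, slot 9 occupied => index 10.
Insert 131: h=10, slot 10 occupied => index 0.
Insert 526: h=9, slots 9,10 occupied => index 2.
Table: [131, _, 526, _, _, _, _, _, _, 988, 251]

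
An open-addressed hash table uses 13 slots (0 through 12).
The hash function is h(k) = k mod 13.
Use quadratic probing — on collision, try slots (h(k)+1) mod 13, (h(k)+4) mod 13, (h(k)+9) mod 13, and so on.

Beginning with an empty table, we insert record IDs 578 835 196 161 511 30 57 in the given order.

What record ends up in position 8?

30

578 hashes to 6; slot 6 is free => place at 6.
835 hashes to 3; slot 3 is free => place at 3.
196 hashes to 1; slot 1 is free => place at 1.
161 hashes to 5; slot 5 is free => place at 5.
511 hashes to 4; slot 4 is free => place at 4.
30 hashes to 4; 4,5 taken => place at 8.
57 hashes to 5; 5,6 taken => place at 9.
Table: [-, 196, -, 835, 511, 161, 578, -, 30, 57, -, -, -]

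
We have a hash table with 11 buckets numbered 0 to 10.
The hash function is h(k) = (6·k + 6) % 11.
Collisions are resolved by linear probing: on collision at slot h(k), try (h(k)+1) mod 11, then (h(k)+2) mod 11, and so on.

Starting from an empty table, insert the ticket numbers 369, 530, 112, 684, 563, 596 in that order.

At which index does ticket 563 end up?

0

Insert 369: h=9, slot 9 empty → index 9.
Insert 530: h=7, slot 7 empty → index 7.
Insert 112: h=7, slot 7 occupied → index 8.
Insert 684: h=7, slots 7,8,9 occupied → index 10.
Insert 563: h=7, slots 7,8,9,10 occupied → index 0.
Insert 596: h=7, slots 7,8,9,10,0 occupied → index 1.
Table: [563, 596, _, _, _, _, _, 530, 112, 369, 684]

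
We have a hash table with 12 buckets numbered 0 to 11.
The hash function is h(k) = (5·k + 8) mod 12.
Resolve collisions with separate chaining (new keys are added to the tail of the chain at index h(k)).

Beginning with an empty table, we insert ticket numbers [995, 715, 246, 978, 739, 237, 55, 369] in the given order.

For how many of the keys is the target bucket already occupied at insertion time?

4

995 → bucket 3
715 → bucket 7
246 → bucket 2
978 → bucket 2 (collision)
739 → bucket 7 (collision)
237 → bucket 5
55 → bucket 7 (collision)
369 → bucket 5 (collision)
Final buckets:
0: —
1: —
2: 246 -> 978
3: 995
4: —
5: 237 -> 369
6: —
7: 715 -> 739 -> 55
8: —
9: —
10: —
11: —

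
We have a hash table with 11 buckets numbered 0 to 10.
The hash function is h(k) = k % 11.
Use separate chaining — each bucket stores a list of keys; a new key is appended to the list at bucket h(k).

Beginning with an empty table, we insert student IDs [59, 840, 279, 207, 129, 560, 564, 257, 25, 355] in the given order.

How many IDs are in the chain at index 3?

3

Insert 59: h=4, bucket 4 empty → new chain.
Insert 840: h=4, bucket 4 nonempty → append to chain.
Insert 279: h=4, bucket 4 nonempty → append to chain.
Insert 207: h=9, bucket 9 empty → new chain.
Insert 129: h=8, bucket 8 empty → new chain.
Insert 560: h=10, bucket 10 empty → new chain.
Insert 564: h=3, bucket 3 empty → new chain.
Insert 257: h=4, bucket 4 nonempty → append to chain.
Insert 25: h=3, bucket 3 nonempty → append to chain.
Insert 355: h=3, bucket 3 nonempty → append to chain.
Final buckets:
0: —
1: —
2: —
3: 564 -> 25 -> 355
4: 59 -> 840 -> 279 -> 257
5: —
6: —
7: —
8: 129
9: 207
10: 560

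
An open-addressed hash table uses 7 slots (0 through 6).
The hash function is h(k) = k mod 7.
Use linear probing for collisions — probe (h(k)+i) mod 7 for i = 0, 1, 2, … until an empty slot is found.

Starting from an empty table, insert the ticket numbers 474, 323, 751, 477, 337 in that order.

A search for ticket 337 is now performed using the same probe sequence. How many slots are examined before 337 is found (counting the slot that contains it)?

Insert 474: h=5, slot 5 empty -> index 5.
Insert 323: h=1, slot 1 empty -> index 1.
Insert 751: h=2, slot 2 empty -> index 2.
Insert 477: h=1, slots 1,2 occupied -> index 3.
Insert 337: h=1, slots 1,2,3 occupied -> index 4.
Table: [∅, 323, 751, 477, 337, 474, ∅]
Lookup 337: h=1, probe 1,2,3,4 → found at 4.

4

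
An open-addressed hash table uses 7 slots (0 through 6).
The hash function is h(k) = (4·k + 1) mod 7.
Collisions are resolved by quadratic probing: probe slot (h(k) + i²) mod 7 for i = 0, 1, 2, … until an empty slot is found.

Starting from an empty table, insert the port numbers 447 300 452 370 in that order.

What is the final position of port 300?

5

447 hashes to 4; slot 4 is free -> place at 4.
300 hashes to 4; 4 taken -> place at 5.
452 hashes to 3; slot 3 is free -> place at 3.
370 hashes to 4; 4,5 taken -> place at 1.
Table: [-, 370, -, 452, 447, 300, -]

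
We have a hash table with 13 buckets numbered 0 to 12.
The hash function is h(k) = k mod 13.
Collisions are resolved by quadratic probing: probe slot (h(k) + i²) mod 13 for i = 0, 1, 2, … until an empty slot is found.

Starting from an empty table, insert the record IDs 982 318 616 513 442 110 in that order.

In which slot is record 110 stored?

Insert 982: h=7, slot 7 empty → index 7.
Insert 318: h=6, slot 6 empty → index 6.
Insert 616: h=5, slot 5 empty → index 5.
Insert 513: h=6, slots 6,7 occupied → index 10.
Insert 442: h=0, slot 0 empty → index 0.
Insert 110: h=6, slots 6,7,10 occupied → index 2.
Table: [442, —, 110, —, —, 616, 318, 982, —, —, 513, —, —]

2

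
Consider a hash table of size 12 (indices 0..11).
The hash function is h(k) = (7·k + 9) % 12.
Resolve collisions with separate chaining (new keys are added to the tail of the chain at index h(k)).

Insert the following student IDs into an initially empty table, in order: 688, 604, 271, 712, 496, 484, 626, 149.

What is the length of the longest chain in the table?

5

Insert 688: h=1, bucket 1 empty -> new chain.
Insert 604: h=1, bucket 1 nonempty -> append to chain.
Insert 271: h=10, bucket 10 empty -> new chain.
Insert 712: h=1, bucket 1 nonempty -> append to chain.
Insert 496: h=1, bucket 1 nonempty -> append to chain.
Insert 484: h=1, bucket 1 nonempty -> append to chain.
Insert 626: h=11, bucket 11 empty -> new chain.
Insert 149: h=8, bucket 8 empty -> new chain.
Final buckets:
0: _
1: 688 -> 604 -> 712 -> 496 -> 484
2: _
3: _
4: _
5: _
6: _
7: _
8: 149
9: _
10: 271
11: 626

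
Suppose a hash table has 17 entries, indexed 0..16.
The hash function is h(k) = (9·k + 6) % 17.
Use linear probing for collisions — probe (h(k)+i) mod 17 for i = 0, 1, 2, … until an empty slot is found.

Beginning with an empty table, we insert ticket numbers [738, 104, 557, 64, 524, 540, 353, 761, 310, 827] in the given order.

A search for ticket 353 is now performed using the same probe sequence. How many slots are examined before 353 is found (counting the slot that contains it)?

738 hashes to 1; slot 1 is free -> place at 1.
104 hashes to 7; slot 7 is free -> place at 7.
557 hashes to 4; slot 4 is free -> place at 4.
64 hashes to 4; 4 taken -> place at 5.
524 hashes to 13; slot 13 is free -> place at 13.
540 hashes to 4; 4,5 taken -> place at 6.
353 hashes to 4; 4,5,6,7 taken -> place at 8.
761 hashes to 4; 4,5,6,7,8 taken -> place at 9.
310 hashes to 8; 8,9 taken -> place at 10.
827 hashes to 3; slot 3 is free -> place at 3.
Table: [—, 738, —, 827, 557, 64, 540, 104, 353, 761, 310, —, —, 524, —, —, —]
Lookup 353: h=4, probe 4,5,6,7,8 → found at 8.

5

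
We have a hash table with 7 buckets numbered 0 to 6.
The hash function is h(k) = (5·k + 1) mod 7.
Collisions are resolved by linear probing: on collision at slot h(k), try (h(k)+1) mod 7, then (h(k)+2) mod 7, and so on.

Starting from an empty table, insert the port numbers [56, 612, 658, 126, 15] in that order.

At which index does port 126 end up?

56: h=1 => slot 1
612: h=2 => slot 2
658: h=1, probe 1,2,3 => slot 3
126: h=1, probe 1,2,3,4 => slot 4
15: h=6 => slot 6
Table: [_, 56, 612, 658, 126, _, 15]

4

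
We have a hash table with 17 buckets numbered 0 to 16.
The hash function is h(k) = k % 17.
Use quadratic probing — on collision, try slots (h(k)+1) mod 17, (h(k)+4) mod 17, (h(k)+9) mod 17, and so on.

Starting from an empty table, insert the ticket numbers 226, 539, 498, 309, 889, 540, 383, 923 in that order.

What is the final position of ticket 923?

14

226: h=5 => slot 5
539: h=12 => slot 12
498: h=5, probe 5,6 => slot 6
309: h=3 => slot 3
889: h=5, probe 5,6,9 => slot 9
540: h=13 => slot 13
383: h=9, probe 9,10 => slot 10
923: h=5, probe 5,6,9,14 => slot 14
Table: [—, —, —, 309, —, 226, 498, —, —, 889, 383, —, 539, 540, 923, —, —]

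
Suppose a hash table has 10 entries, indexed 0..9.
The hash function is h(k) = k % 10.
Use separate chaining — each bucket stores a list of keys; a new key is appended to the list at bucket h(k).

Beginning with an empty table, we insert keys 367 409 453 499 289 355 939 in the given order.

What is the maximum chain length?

Insert 367: h=7, bucket 7 empty -> new chain.
Insert 409: h=9, bucket 9 empty -> new chain.
Insert 453: h=3, bucket 3 empty -> new chain.
Insert 499: h=9, bucket 9 nonempty -> append to chain.
Insert 289: h=9, bucket 9 nonempty -> append to chain.
Insert 355: h=5, bucket 5 empty -> new chain.
Insert 939: h=9, bucket 9 nonempty -> append to chain.
Final buckets:
0: -
1: -
2: -
3: 453
4: -
5: 355
6: -
7: 367
8: -
9: 409 -> 499 -> 289 -> 939

4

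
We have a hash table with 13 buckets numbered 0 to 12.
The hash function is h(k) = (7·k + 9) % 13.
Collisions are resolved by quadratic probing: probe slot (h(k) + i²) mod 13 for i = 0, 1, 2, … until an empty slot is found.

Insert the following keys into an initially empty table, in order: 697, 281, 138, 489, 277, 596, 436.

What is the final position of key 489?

697 hashes to 0; slot 0 is free → place at 0.
281 hashes to 0; 0 taken → place at 1.
138 hashes to 0; 0,1 taken → place at 4.
489 hashes to 0; 0,1,4 taken → place at 9.
277 hashes to 11; slot 11 is free → place at 11.
596 hashes to 8; slot 8 is free → place at 8.
436 hashes to 6; slot 6 is free → place at 6.
Table: [697, 281, —, —, 138, —, 436, —, 596, 489, —, 277, —]

9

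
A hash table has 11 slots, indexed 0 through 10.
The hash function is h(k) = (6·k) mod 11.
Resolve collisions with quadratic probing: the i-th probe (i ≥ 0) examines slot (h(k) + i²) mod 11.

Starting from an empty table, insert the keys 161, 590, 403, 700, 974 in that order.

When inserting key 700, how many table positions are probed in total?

161: h=9 -> slot 9
590: h=9, probe 9,10 -> slot 10
403: h=9, probe 9,10,2 -> slot 2
700: h=9, probe 9,10,2,7 -> slot 7
974: h=3 -> slot 3
Table: [_, _, 403, 974, _, _, _, 700, _, 161, 590]

4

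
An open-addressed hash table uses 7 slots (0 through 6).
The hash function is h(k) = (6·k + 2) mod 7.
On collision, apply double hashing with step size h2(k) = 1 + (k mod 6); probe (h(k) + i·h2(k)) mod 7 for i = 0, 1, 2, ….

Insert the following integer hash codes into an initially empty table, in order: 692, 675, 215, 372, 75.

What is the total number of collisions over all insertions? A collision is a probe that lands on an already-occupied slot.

692 hashes to 3; slot 3 is free => place at 3.
675 hashes to 6; slot 6 is free => place at 6.
215 hashes to 4; slot 4 is free => place at 4.
372 hashes to 1; slot 1 is free => place at 1.
75 hashes to 4, h2=4; 4,1 taken => place at 5.
Table: [_, 372, _, 692, 215, 75, 675]

2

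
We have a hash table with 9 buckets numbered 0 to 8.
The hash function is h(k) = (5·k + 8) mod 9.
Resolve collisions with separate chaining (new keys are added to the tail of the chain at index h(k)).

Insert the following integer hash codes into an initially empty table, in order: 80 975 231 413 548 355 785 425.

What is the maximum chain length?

80 → bucket 3
975 → bucket 5
231 → bucket 2
413 → bucket 3 (collision)
548 → bucket 3 (collision)
355 → bucket 1
785 → bucket 0
425 → bucket 0 (collision)
Final buckets:
0: 785 -> 425
1: 355
2: 231
3: 80 -> 413 -> 548
4: —
5: 975
6: —
7: —
8: —

3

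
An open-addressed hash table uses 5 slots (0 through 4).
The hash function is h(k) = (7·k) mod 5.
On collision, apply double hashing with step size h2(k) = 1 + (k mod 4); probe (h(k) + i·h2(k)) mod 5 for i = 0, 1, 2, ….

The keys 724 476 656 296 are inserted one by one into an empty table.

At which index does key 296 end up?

0

724 hashes to 3; slot 3 is free → place at 3.
476 hashes to 2; slot 2 is free → place at 2.
656 hashes to 2, h2=1; 2,3 taken → place at 4.
296 hashes to 2, h2=1; 2,3,4 taken → place at 0.
Table: [296, ., 476, 724, 656]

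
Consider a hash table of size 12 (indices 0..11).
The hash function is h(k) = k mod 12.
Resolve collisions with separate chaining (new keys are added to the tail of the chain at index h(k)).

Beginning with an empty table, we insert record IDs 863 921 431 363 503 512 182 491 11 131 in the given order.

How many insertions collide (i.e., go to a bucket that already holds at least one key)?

863 -> bucket 11
921 -> bucket 9
431 -> bucket 11 (collision)
363 -> bucket 3
503 -> bucket 11 (collision)
512 -> bucket 8
182 -> bucket 2
491 -> bucket 11 (collision)
11 -> bucket 11 (collision)
131 -> bucket 11 (collision)
Final buckets:
0: —
1: —
2: 182
3: 363
4: —
5: —
6: —
7: —
8: 512
9: 921
10: —
11: 863 -> 431 -> 503 -> 491 -> 11 -> 131

5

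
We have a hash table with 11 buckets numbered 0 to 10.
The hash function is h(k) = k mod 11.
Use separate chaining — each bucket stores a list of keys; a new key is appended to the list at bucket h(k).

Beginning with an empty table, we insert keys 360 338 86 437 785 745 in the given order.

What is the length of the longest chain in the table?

4

Insert 360: h=8, bucket 8 empty -> new chain.
Insert 338: h=8, bucket 8 nonempty -> append to chain.
Insert 86: h=9, bucket 9 empty -> new chain.
Insert 437: h=8, bucket 8 nonempty -> append to chain.
Insert 785: h=4, bucket 4 empty -> new chain.
Insert 745: h=8, bucket 8 nonempty -> append to chain.
Final buckets:
0: ∅
1: ∅
2: ∅
3: ∅
4: 785
5: ∅
6: ∅
7: ∅
8: 360 -> 338 -> 437 -> 745
9: 86
10: ∅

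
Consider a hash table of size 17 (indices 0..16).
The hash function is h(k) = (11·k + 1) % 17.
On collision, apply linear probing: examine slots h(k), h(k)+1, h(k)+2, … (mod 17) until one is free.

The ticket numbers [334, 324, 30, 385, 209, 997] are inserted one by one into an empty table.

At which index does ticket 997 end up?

6

Insert 334: h=3, slot 3 empty => index 3.
Insert 324: h=12, slot 12 empty => index 12.
Insert 30: h=8, slot 8 empty => index 8.
Insert 385: h=3, slot 3 occupied => index 4.
Insert 209: h=5, slot 5 empty => index 5.
Insert 997: h=3, slots 3,4,5 occupied => index 6.
Table: [_, _, _, 334, 385, 209, 997, _, 30, _, _, _, 324, _, _, _, _]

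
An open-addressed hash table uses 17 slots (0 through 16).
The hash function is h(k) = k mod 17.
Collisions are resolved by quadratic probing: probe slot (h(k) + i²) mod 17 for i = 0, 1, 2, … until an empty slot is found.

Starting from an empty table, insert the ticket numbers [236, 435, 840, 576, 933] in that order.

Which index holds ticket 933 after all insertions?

Insert 236: h=15, slot 15 empty -> index 15.
Insert 435: h=10, slot 10 empty -> index 10.
Insert 840: h=7, slot 7 empty -> index 7.
Insert 576: h=15, slot 15 occupied -> index 16.
Insert 933: h=15, slots 15,16 occupied -> index 2.
Table: [_, _, 933, _, _, _, _, 840, _, _, 435, _, _, _, _, 236, 576]

2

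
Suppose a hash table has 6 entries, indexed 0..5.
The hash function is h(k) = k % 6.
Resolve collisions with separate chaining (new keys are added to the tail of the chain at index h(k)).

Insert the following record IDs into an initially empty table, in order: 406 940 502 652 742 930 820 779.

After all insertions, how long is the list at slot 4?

406 -> bucket 4
940 -> bucket 4 (collision)
502 -> bucket 4 (collision)
652 -> bucket 4 (collision)
742 -> bucket 4 (collision)
930 -> bucket 0
820 -> bucket 4 (collision)
779 -> bucket 5
Final buckets:
0: 930
1: .
2: .
3: .
4: 406 -> 940 -> 502 -> 652 -> 742 -> 820
5: 779

6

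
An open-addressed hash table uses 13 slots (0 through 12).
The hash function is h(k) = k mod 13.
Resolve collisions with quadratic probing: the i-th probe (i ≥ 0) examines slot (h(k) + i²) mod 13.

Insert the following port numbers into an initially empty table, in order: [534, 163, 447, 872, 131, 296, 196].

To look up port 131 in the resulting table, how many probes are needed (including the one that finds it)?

4

Insert 534: h=1, slot 1 empty -> index 1.
Insert 163: h=7, slot 7 empty -> index 7.
Insert 447: h=5, slot 5 empty -> index 5.
Insert 872: h=1, slot 1 occupied -> index 2.
Insert 131: h=1, slots 1,2,5 occupied -> index 10.
Insert 296: h=10, slot 10 occupied -> index 11.
Insert 196: h=1, slots 1,2,5,10 occupied -> index 4.
Table: [∅, 534, 872, ∅, 196, 447, ∅, 163, ∅, ∅, 131, 296, ∅]
Lookup 131: h=1, probe 1,2,5,10 → found at 10.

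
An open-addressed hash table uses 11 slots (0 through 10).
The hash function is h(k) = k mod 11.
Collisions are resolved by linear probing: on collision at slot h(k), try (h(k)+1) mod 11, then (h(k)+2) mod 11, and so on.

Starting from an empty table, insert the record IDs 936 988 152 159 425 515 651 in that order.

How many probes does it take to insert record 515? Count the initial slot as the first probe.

3

936 hashes to 1; slot 1 is free → place at 1.
988 hashes to 9; slot 9 is free → place at 9.
152 hashes to 9; 9 taken → place at 10.
159 hashes to 5; slot 5 is free → place at 5.
425 hashes to 7; slot 7 is free → place at 7.
515 hashes to 9; 9,10 taken → place at 0.
651 hashes to 2; slot 2 is free → place at 2.
Table: [515, 936, 651, -, -, 159, -, 425, -, 988, 152]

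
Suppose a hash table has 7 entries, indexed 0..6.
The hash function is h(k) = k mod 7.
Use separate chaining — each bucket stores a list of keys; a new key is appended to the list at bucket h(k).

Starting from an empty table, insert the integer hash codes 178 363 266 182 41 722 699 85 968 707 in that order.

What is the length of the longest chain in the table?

178 -> bucket 3
363 -> bucket 6
266 -> bucket 0
182 -> bucket 0 (collision)
41 -> bucket 6 (collision)
722 -> bucket 1
699 -> bucket 6 (collision)
85 -> bucket 1 (collision)
968 -> bucket 2
707 -> bucket 0 (collision)
Final buckets:
0: 266 -> 182 -> 707
1: 722 -> 85
2: 968
3: 178
4: .
5: .
6: 363 -> 41 -> 699

3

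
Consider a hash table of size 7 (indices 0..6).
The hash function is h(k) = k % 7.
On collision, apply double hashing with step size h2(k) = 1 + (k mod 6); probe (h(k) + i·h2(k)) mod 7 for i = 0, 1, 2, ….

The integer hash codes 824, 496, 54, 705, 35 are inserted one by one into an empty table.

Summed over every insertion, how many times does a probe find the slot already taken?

824: h=5 → slot 5
496: h=6 → slot 6
54: h=5, h2=1, probe 5,6,0 → slot 0
705: h=5, h2=4, probe 5,2 → slot 2
35: h=0, h2=6, probe 0,6,5,4 → slot 4
Table: [54, -, 705, -, 35, 824, 496]

6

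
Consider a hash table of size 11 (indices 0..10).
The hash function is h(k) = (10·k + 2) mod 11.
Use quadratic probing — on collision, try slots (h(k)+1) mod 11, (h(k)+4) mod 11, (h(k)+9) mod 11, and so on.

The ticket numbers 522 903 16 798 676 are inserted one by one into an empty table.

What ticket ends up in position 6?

522 hashes to 8; slot 8 is free => place at 8.
903 hashes to 1; slot 1 is free => place at 1.
16 hashes to 8; 8 taken => place at 9.
798 hashes to 7; slot 7 is free => place at 7.
676 hashes to 8; 8,9,1 taken => place at 6.
Table: [., 903, ., ., ., ., 676, 798, 522, 16, .]

676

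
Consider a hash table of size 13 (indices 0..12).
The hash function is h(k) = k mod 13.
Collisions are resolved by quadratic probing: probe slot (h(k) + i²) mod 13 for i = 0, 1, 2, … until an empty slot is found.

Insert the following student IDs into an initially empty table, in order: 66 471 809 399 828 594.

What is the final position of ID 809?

4

66: h=1 → slot 1
471: h=3 → slot 3
809: h=3, probe 3,4 → slot 4
399: h=9 → slot 9
828: h=9, probe 9,10 → slot 10
594: h=9, probe 9,10,0 → slot 0
Table: [594, 66, _, 471, 809, _, _, _, _, 399, 828, _, _]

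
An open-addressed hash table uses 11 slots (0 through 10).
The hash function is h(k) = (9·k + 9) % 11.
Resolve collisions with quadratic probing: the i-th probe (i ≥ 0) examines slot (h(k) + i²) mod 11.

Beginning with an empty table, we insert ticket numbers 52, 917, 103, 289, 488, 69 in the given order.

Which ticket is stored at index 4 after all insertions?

52: h=4 -> slot 4
917: h=1 -> slot 1
103: h=1, probe 1,2 -> slot 2
289: h=3 -> slot 3
488: h=1, probe 1,2,5 -> slot 5
69: h=3, probe 3,4,7 -> slot 7
Table: [., 917, 103, 289, 52, 488, ., 69, ., ., .]

52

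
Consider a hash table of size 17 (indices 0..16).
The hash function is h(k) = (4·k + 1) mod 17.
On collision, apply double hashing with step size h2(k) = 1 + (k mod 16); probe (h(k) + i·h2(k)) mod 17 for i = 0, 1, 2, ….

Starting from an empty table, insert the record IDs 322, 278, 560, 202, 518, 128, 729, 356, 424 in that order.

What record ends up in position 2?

322: h=14 -> slot 14
278: h=8 -> slot 8
560: h=14, h2=1, probe 14,15 -> slot 15
202: h=10 -> slot 10
518: h=16 -> slot 16
128: h=3 -> slot 3
729: h=10, h2=10, probe 10,3,13 -> slot 13
356: h=14, h2=5, probe 14,2 -> slot 2
424: h=14, h2=9, probe 14,6 -> slot 6
Table: [., ., 356, 128, ., ., 424, ., 278, ., 202, ., ., 729, 322, 560, 518]

356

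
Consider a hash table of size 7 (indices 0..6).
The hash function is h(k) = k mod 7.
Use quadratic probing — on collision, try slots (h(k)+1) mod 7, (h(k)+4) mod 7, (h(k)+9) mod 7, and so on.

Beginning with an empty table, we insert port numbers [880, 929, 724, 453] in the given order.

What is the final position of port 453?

2

880: h=5 => slot 5
929: h=5, probe 5,6 => slot 6
724: h=3 => slot 3
453: h=5, probe 5,6,2 => slot 2
Table: [—, —, 453, 724, —, 880, 929]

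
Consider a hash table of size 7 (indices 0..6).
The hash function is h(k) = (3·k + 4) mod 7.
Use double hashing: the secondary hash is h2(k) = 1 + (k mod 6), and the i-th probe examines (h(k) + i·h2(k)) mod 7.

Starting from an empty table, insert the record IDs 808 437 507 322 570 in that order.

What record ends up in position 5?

437

Insert 808: h=6, slot 6 empty => index 6.
Insert 437: h=6, h2=6, slot 6 occupied => index 5.
Insert 507: h=6, h2=4, slot 6 occupied => index 3.
Insert 322: h=4, slot 4 empty => index 4.
Insert 570: h=6, h2=1, slot 6 occupied => index 0.
Table: [570, _, _, 507, 322, 437, 808]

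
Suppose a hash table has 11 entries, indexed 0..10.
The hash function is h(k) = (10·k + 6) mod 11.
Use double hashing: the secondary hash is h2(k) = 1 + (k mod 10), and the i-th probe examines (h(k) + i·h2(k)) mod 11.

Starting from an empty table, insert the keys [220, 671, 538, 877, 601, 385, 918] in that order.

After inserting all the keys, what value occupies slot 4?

220 hashes to 6; slot 6 is free → place at 6.
671 hashes to 6, h2=2; 6 taken → place at 8.
538 hashes to 7; slot 7 is free → place at 7.
877 hashes to 9; slot 9 is free → place at 9.
601 hashes to 10; slot 10 is free → place at 10.
385 hashes to 6, h2=6; 6 taken → place at 1.
918 hashes to 1, h2=9; 1,10,8,6 taken → place at 4.
Table: [∅, 385, ∅, ∅, 918, ∅, 220, 538, 671, 877, 601]

918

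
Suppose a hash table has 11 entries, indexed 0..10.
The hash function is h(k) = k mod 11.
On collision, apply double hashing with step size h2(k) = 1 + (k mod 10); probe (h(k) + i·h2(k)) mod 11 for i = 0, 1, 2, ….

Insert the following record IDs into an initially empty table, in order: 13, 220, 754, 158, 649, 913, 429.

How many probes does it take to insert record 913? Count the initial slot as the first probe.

13 hashes to 2; slot 2 is free -> place at 2.
220 hashes to 0; slot 0 is free -> place at 0.
754 hashes to 6; slot 6 is free -> place at 6.
158 hashes to 4; slot 4 is free -> place at 4.
649 hashes to 0, h2=10; 0 taken -> place at 10.
913 hashes to 0, h2=4; 0,4 taken -> place at 8.
429 hashes to 0, h2=10; 0,10 taken -> place at 9.
Table: [220, -, 13, -, 158, -, 754, -, 913, 429, 649]

3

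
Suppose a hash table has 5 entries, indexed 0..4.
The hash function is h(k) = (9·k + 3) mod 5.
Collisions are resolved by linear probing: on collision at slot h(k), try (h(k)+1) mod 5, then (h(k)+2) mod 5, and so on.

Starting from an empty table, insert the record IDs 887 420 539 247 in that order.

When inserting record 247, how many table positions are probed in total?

2

887 hashes to 1; slot 1 is free => place at 1.
420 hashes to 3; slot 3 is free => place at 3.
539 hashes to 4; slot 4 is free => place at 4.
247 hashes to 1; 1 taken => place at 2.
Table: [∅, 887, 247, 420, 539]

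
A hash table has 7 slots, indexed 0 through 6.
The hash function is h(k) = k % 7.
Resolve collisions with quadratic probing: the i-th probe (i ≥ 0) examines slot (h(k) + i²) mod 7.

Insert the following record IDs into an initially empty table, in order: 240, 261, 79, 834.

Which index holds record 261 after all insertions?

240 hashes to 2; slot 2 is free → place at 2.
261 hashes to 2; 2 taken → place at 3.
79 hashes to 2; 2,3 taken → place at 6.
834 hashes to 1; slot 1 is free → place at 1.
Table: [∅, 834, 240, 261, ∅, ∅, 79]

3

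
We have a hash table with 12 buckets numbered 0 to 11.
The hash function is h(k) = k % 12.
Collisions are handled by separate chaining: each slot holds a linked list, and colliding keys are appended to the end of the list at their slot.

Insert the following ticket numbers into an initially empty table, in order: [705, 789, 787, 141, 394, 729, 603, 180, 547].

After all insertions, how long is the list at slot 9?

705 → bucket 9
789 → bucket 9 (collision)
787 → bucket 7
141 → bucket 9 (collision)
394 → bucket 10
729 → bucket 9 (collision)
603 → bucket 3
180 → bucket 0
547 → bucket 7 (collision)
Final buckets:
0: 180
1: .
2: .
3: 603
4: .
5: .
6: .
7: 787 -> 547
8: .
9: 705 -> 789 -> 141 -> 729
10: 394
11: .

4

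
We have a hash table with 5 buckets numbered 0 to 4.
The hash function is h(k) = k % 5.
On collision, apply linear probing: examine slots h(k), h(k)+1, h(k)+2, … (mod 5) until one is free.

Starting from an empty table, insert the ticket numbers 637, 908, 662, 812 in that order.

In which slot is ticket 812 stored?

0

Insert 637: h=2, slot 2 empty => index 2.
Insert 908: h=3, slot 3 empty => index 3.
Insert 662: h=2, slots 2,3 occupied => index 4.
Insert 812: h=2, slots 2,3,4 occupied => index 0.
Table: [812, ., 637, 908, 662]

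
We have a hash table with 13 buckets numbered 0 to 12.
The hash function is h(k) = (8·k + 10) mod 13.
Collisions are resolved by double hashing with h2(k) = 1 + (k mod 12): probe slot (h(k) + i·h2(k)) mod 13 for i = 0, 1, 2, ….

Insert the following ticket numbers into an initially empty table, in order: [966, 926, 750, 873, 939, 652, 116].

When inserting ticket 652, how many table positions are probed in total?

966: h=3 -> slot 3
926: h=8 -> slot 8
750: h=4 -> slot 4
873: h=0 -> slot 0
939: h=8, h2=4, probe 8,12 -> slot 12
652: h=0, h2=5, probe 0,5 -> slot 5
116: h=2 -> slot 2
Table: [873, —, 116, 966, 750, 652, —, —, 926, —, —, —, 939]

2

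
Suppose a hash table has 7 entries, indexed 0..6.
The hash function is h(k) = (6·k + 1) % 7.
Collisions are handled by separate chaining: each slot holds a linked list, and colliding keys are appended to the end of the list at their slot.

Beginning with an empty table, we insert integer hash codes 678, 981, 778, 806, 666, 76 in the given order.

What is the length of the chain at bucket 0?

678 → bucket 2
981 → bucket 0
778 → bucket 0 (collision)
806 → bucket 0 (collision)
666 → bucket 0 (collision)
76 → bucket 2 (collision)
Final buckets:
0: 981 -> 778 -> 806 -> 666
1: _
2: 678 -> 76
3: _
4: _
5: _
6: _

4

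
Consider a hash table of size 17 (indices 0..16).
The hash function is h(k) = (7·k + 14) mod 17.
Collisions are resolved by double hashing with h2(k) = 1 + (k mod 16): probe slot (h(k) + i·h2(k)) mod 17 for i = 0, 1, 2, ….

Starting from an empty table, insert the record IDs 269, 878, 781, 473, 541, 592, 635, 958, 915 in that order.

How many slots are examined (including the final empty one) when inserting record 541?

3

269 hashes to 10; slot 10 is free -> place at 10.
878 hashes to 6; slot 6 is free -> place at 6.
781 hashes to 7; slot 7 is free -> place at 7.
473 hashes to 10, h2=10; 10 taken -> place at 3.
541 hashes to 10, h2=14; 10,7 taken -> place at 4.
592 hashes to 10, h2=1; 10 taken -> place at 11.
635 hashes to 5; slot 5 is free -> place at 5.
958 hashes to 5, h2=15; 5,3 taken -> place at 1.
915 hashes to 10, h2=4; 10 taken -> place at 14.
Table: [—, 958, —, 473, 541, 635, 878, 781, —, —, 269, 592, —, —, 915, —, —]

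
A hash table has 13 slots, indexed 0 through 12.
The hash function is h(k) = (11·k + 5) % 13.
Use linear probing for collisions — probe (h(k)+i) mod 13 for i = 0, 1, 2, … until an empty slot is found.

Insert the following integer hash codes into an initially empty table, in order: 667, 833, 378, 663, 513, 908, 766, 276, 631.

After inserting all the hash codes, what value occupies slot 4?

667 hashes to 10; slot 10 is free => place at 10.
833 hashes to 3; slot 3 is free => place at 3.
378 hashes to 3; 3 taken => place at 4.
663 hashes to 5; slot 5 is free => place at 5.
513 hashes to 6; slot 6 is free => place at 6.
908 hashes to 9; slot 9 is free => place at 9.
766 hashes to 7; slot 7 is free => place at 7.
276 hashes to 12; slot 12 is free => place at 12.
631 hashes to 4; 4,5,6,7 taken => place at 8.
Table: [_, _, _, 833, 378, 663, 513, 766, 631, 908, 667, _, 276]

378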